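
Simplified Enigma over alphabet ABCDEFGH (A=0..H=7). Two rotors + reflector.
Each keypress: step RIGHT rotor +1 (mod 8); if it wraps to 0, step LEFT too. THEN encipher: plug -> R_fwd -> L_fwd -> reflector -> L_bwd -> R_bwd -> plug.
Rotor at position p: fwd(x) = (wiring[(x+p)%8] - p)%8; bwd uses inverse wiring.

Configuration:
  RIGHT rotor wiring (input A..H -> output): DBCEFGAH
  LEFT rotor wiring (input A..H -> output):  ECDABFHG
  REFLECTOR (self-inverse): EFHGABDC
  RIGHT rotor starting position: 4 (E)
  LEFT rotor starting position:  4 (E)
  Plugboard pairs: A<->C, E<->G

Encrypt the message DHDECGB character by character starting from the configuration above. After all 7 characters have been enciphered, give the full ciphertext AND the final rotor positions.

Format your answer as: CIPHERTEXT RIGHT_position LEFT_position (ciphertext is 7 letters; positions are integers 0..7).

Char 1 ('D'): step: R->5, L=4; D->plug->D->R->G->L->H->refl->C->L'->D->R'->B->plug->B
Char 2 ('H'): step: R->6, L=4; H->plug->H->R->A->L->F->refl->B->L'->B->R'->B->plug->B
Char 3 ('D'): step: R->7, L=4; D->plug->D->R->D->L->C->refl->H->L'->G->R'->F->plug->F
Char 4 ('E'): step: R->0, L->5 (L advanced); E->plug->G->R->A->L->A->refl->E->L'->H->R'->H->plug->H
Char 5 ('C'): step: R->1, L=5; C->plug->A->R->A->L->A->refl->E->L'->H->R'->F->plug->F
Char 6 ('G'): step: R->2, L=5; G->plug->E->R->G->L->D->refl->G->L'->F->R'->F->plug->F
Char 7 ('B'): step: R->3, L=5; B->plug->B->R->C->L->B->refl->F->L'->E->R'->E->plug->G
Final: ciphertext=BBFHFFG, RIGHT=3, LEFT=5

Answer: BBFHFFG 3 5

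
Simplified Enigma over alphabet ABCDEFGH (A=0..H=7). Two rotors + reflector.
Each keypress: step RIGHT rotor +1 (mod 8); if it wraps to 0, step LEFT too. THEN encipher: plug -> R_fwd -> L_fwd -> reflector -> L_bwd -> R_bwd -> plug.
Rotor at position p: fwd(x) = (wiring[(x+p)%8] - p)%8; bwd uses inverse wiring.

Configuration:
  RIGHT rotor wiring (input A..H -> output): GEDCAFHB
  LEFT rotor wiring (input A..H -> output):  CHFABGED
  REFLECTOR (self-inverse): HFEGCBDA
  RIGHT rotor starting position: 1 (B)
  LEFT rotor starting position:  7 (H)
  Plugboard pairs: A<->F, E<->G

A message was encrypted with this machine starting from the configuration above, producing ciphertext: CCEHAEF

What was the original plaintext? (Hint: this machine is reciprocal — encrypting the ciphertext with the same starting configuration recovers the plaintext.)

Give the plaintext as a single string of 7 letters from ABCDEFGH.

Char 1 ('C'): step: R->2, L=7; C->plug->C->R->G->L->H->refl->A->L'->C->R'->H->plug->H
Char 2 ('C'): step: R->3, L=7; C->plug->C->R->C->L->A->refl->H->L'->G->R'->E->plug->G
Char 3 ('E'): step: R->4, L=7; E->plug->G->R->H->L->F->refl->B->L'->E->R'->A->plug->F
Char 4 ('H'): step: R->5, L=7; H->plug->H->R->D->L->G->refl->D->L'->B->R'->D->plug->D
Char 5 ('A'): step: R->6, L=7; A->plug->F->R->E->L->B->refl->F->L'->H->R'->H->plug->H
Char 6 ('E'): step: R->7, L=7; E->plug->G->R->G->L->H->refl->A->L'->C->R'->A->plug->F
Char 7 ('F'): step: R->0, L->0 (L advanced); F->plug->A->R->G->L->E->refl->C->L'->A->R'->E->plug->G

Answer: HGFDHFG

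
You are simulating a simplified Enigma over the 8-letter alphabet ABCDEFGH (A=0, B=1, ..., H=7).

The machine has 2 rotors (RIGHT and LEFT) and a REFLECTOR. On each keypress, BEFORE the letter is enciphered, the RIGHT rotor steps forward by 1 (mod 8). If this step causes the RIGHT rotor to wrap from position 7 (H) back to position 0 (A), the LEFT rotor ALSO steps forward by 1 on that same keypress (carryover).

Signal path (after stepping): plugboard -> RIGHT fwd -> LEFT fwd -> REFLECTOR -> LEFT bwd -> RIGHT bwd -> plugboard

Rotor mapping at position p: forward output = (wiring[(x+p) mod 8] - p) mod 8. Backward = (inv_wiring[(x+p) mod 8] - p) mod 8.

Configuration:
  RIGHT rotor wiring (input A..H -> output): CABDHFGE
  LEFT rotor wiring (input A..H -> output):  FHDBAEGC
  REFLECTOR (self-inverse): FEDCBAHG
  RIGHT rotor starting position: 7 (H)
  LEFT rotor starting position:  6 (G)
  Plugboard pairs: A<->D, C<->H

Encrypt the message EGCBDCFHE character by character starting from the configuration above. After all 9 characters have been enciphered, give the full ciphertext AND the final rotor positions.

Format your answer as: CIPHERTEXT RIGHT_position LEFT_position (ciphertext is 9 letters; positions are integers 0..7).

Char 1 ('E'): step: R->0, L->7 (L advanced); E->plug->E->R->H->L->H->refl->G->L'->B->R'->C->plug->H
Char 2 ('G'): step: R->1, L=7; G->plug->G->R->D->L->E->refl->B->L'->F->R'->F->plug->F
Char 3 ('C'): step: R->2, L=7; C->plug->H->R->G->L->F->refl->A->L'->C->R'->F->plug->F
Char 4 ('B'): step: R->3, L=7; B->plug->B->R->E->L->C->refl->D->L'->A->R'->A->plug->D
Char 5 ('D'): step: R->4, L=7; D->plug->A->R->D->L->E->refl->B->L'->F->R'->G->plug->G
Char 6 ('C'): step: R->5, L=7; C->plug->H->R->C->L->A->refl->F->L'->G->R'->G->plug->G
Char 7 ('F'): step: R->6, L=7; F->plug->F->R->F->L->B->refl->E->L'->D->R'->E->plug->E
Char 8 ('H'): step: R->7, L=7; H->plug->C->R->B->L->G->refl->H->L'->H->R'->H->plug->C
Char 9 ('E'): step: R->0, L->0 (L advanced); E->plug->E->R->H->L->C->refl->D->L'->C->R'->A->plug->D
Final: ciphertext=HFFDGGECD, RIGHT=0, LEFT=0

Answer: HFFDGGECD 0 0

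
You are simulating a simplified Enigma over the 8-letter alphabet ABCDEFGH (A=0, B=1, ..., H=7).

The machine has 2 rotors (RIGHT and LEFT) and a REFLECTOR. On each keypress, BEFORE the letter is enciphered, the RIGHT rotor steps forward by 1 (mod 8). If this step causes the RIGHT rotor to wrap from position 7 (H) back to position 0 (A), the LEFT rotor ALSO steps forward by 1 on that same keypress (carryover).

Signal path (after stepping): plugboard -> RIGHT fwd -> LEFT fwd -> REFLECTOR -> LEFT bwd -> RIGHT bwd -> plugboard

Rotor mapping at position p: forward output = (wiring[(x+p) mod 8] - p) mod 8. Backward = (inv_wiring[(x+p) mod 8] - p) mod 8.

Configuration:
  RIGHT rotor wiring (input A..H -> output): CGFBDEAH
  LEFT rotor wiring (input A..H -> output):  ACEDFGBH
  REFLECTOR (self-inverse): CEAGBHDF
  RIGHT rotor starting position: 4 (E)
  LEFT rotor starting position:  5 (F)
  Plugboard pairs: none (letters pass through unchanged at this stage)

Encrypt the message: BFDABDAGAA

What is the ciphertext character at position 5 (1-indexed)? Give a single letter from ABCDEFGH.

Char 1 ('B'): step: R->5, L=5; B->plug->B->R->D->L->D->refl->G->L'->G->R'->H->plug->H
Char 2 ('F'): step: R->6, L=5; F->plug->F->R->D->L->D->refl->G->L'->G->R'->H->plug->H
Char 3 ('D'): step: R->7, L=5; D->plug->D->R->G->L->G->refl->D->L'->D->R'->B->plug->B
Char 4 ('A'): step: R->0, L->6 (L advanced); A->plug->A->R->C->L->C->refl->A->L'->H->R'->H->plug->H
Char 5 ('B'): step: R->1, L=6; B->plug->B->R->E->L->G->refl->D->L'->A->R'->C->plug->C

C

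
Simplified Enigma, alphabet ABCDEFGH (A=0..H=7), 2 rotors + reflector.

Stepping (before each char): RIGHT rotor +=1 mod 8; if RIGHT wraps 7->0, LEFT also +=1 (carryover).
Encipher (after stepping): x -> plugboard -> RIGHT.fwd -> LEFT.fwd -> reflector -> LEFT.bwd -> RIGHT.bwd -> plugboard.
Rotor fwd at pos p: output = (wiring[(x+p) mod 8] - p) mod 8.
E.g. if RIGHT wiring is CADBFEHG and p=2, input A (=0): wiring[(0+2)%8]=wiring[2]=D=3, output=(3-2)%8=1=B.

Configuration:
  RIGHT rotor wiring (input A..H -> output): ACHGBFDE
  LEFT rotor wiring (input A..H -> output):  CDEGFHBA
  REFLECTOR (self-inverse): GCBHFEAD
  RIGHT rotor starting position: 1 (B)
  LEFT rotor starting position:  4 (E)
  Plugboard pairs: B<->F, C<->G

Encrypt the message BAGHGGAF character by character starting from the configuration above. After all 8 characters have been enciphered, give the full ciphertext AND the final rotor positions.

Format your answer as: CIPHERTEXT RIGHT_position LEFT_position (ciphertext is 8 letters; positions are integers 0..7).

Char 1 ('B'): step: R->2, L=4; B->plug->F->R->C->L->F->refl->E->L'->D->R'->D->plug->D
Char 2 ('A'): step: R->3, L=4; A->plug->A->R->D->L->E->refl->F->L'->C->R'->C->plug->G
Char 3 ('G'): step: R->4, L=4; G->plug->C->R->H->L->C->refl->B->L'->A->R'->D->plug->D
Char 4 ('H'): step: R->5, L=4; H->plug->H->R->E->L->G->refl->A->L'->G->R'->B->plug->F
Char 5 ('G'): step: R->6, L=4; G->plug->C->R->C->L->F->refl->E->L'->D->R'->G->plug->C
Char 6 ('G'): step: R->7, L=4; G->plug->C->R->D->L->E->refl->F->L'->C->R'->F->plug->B
Char 7 ('A'): step: R->0, L->5 (L advanced); A->plug->A->R->A->L->C->refl->B->L'->G->R'->D->plug->D
Char 8 ('F'): step: R->1, L=5; F->plug->B->R->G->L->B->refl->C->L'->A->R'->D->plug->D
Final: ciphertext=DGDFCBDD, RIGHT=1, LEFT=5

Answer: DGDFCBDD 1 5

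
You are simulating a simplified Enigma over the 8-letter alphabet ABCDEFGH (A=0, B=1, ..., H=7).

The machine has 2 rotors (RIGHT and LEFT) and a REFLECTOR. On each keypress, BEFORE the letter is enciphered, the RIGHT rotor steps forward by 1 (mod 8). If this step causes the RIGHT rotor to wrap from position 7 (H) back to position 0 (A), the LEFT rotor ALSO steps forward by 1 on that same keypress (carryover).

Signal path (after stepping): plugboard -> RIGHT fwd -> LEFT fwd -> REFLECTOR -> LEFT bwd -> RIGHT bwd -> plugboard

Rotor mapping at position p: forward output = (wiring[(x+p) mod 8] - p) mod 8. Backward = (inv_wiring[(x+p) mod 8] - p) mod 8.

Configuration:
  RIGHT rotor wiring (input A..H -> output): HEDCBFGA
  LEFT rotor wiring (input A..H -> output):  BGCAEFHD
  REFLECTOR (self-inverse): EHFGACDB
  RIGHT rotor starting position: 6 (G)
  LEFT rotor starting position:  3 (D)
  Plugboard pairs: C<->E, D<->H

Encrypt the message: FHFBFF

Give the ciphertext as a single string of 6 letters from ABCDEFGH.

Answer: BGCECG

Derivation:
Char 1 ('F'): step: R->7, L=3; F->plug->F->R->C->L->C->refl->F->L'->A->R'->B->plug->B
Char 2 ('H'): step: R->0, L->4 (L advanced); H->plug->D->R->C->L->D->refl->G->L'->G->R'->G->plug->G
Char 3 ('F'): step: R->1, L=4; F->plug->F->R->F->L->C->refl->F->L'->E->R'->E->plug->C
Char 4 ('B'): step: R->2, L=4; B->plug->B->R->A->L->A->refl->E->L'->H->R'->C->plug->E
Char 5 ('F'): step: R->3, L=4; F->plug->F->R->E->L->F->refl->C->L'->F->R'->E->plug->C
Char 6 ('F'): step: R->4, L=4; F->plug->F->R->A->L->A->refl->E->L'->H->R'->G->plug->G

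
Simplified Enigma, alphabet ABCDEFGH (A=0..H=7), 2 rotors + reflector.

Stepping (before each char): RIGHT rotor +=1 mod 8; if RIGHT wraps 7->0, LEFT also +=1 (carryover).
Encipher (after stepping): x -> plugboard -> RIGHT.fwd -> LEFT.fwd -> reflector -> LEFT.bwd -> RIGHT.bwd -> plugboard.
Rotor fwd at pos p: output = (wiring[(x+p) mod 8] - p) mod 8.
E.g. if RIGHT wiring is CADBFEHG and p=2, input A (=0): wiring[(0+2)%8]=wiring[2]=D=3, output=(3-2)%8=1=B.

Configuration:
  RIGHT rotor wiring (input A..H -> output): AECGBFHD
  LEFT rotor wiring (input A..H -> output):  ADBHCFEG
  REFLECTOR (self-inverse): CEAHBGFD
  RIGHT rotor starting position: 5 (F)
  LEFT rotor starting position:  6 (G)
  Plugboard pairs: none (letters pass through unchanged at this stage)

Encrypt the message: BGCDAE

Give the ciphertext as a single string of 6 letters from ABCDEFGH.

Answer: DCECEF

Derivation:
Char 1 ('B'): step: R->6, L=6; B->plug->B->R->F->L->B->refl->E->L'->G->R'->D->plug->D
Char 2 ('G'): step: R->7, L=6; G->plug->G->R->G->L->E->refl->B->L'->F->R'->C->plug->C
Char 3 ('C'): step: R->0, L->7 (L advanced); C->plug->C->R->C->L->E->refl->B->L'->B->R'->E->plug->E
Char 4 ('D'): step: R->1, L=7; D->plug->D->R->A->L->H->refl->D->L'->F->R'->C->plug->C
Char 5 ('A'): step: R->2, L=7; A->plug->A->R->A->L->H->refl->D->L'->F->R'->E->plug->E
Char 6 ('E'): step: R->3, L=7; E->plug->E->R->A->L->H->refl->D->L'->F->R'->F->plug->F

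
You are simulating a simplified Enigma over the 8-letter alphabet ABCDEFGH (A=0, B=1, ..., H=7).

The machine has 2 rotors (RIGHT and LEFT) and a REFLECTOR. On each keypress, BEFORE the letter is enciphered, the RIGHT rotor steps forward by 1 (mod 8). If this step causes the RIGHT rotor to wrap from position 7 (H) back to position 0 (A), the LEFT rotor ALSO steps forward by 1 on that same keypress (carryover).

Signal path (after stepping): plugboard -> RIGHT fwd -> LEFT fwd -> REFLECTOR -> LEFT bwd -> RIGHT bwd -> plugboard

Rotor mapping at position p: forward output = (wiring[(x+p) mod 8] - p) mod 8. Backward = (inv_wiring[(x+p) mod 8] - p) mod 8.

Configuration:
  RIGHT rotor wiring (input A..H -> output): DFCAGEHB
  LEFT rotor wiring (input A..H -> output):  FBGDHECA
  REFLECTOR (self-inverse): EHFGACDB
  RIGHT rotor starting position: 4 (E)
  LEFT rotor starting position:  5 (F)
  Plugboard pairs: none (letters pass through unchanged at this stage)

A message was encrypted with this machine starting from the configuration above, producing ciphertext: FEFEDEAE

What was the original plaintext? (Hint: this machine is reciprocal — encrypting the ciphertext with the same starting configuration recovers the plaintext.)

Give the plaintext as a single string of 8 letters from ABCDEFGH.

Char 1 ('F'): step: R->5, L=5; F->plug->F->R->F->L->B->refl->H->L'->A->R'->E->plug->E
Char 2 ('E'): step: R->6, L=5; E->plug->E->R->E->L->E->refl->A->L'->D->R'->B->plug->B
Char 3 ('F'): step: R->7, L=5; F->plug->F->R->H->L->C->refl->F->L'->B->R'->E->plug->E
Char 4 ('E'): step: R->0, L->6 (L advanced); E->plug->E->R->G->L->B->refl->H->L'->C->R'->C->plug->C
Char 5 ('D'): step: R->1, L=6; D->plug->D->R->F->L->F->refl->C->L'->B->R'->B->plug->B
Char 6 ('E'): step: R->2, L=6; E->plug->E->R->F->L->F->refl->C->L'->B->R'->G->plug->G
Char 7 ('A'): step: R->3, L=6; A->plug->A->R->F->L->F->refl->C->L'->B->R'->C->plug->C
Char 8 ('E'): step: R->4, L=6; E->plug->E->R->H->L->G->refl->D->L'->D->R'->C->plug->C

Answer: EBECBGCC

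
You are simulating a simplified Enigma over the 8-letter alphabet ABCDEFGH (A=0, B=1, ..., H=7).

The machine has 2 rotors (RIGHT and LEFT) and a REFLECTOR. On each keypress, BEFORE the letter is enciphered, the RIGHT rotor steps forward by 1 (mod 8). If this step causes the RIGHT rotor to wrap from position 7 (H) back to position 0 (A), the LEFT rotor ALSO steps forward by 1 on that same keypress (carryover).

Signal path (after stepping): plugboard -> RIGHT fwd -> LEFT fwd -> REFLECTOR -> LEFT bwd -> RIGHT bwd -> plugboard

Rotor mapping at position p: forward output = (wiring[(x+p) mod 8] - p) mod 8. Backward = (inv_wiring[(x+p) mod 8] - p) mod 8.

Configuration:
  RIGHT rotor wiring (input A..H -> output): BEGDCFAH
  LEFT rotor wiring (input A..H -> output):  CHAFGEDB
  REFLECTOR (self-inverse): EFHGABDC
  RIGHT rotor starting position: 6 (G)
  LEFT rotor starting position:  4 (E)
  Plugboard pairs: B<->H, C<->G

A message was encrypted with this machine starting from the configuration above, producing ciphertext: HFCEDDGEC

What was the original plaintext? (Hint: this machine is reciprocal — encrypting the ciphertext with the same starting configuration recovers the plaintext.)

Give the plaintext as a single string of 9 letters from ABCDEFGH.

Answer: AAGBCBCCH

Derivation:
Char 1 ('H'): step: R->7, L=4; H->plug->B->R->C->L->H->refl->C->L'->A->R'->A->plug->A
Char 2 ('F'): step: R->0, L->5 (L advanced); F->plug->F->R->F->L->D->refl->G->L'->B->R'->A->plug->A
Char 3 ('C'): step: R->1, L=5; C->plug->G->R->G->L->A->refl->E->L'->C->R'->C->plug->G
Char 4 ('E'): step: R->2, L=5; E->plug->E->R->G->L->A->refl->E->L'->C->R'->H->plug->B
Char 5 ('D'): step: R->3, L=5; D->plug->D->R->F->L->D->refl->G->L'->B->R'->G->plug->C
Char 6 ('D'): step: R->4, L=5; D->plug->D->R->D->L->F->refl->B->L'->H->R'->H->plug->B
Char 7 ('G'): step: R->5, L=5; G->plug->C->R->C->L->E->refl->A->L'->G->R'->G->plug->C
Char 8 ('E'): step: R->6, L=5; E->plug->E->R->A->L->H->refl->C->L'->E->R'->G->plug->C
Char 9 ('C'): step: R->7, L=5; C->plug->G->R->G->L->A->refl->E->L'->C->R'->B->plug->H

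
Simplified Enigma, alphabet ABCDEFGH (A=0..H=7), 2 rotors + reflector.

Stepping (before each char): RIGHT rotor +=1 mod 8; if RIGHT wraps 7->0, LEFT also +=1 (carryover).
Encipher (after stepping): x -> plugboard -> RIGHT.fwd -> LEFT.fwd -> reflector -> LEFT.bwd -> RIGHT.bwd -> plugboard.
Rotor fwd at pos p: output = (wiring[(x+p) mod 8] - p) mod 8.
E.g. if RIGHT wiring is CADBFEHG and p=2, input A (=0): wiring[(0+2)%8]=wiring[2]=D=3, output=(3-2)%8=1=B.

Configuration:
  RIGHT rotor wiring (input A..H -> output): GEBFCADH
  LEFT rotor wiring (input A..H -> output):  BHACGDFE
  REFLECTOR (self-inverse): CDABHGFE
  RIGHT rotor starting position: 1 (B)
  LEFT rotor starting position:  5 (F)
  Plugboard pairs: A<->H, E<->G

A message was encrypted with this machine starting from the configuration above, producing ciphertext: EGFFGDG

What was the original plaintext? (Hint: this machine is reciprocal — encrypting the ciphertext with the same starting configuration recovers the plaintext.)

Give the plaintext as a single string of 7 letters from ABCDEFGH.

Char 1 ('E'): step: R->2, L=5; E->plug->G->R->E->L->C->refl->A->L'->B->R'->E->plug->G
Char 2 ('G'): step: R->3, L=5; G->plug->E->R->E->L->C->refl->A->L'->B->R'->G->plug->E
Char 3 ('F'): step: R->4, L=5; F->plug->F->R->A->L->G->refl->F->L'->G->R'->A->plug->H
Char 4 ('F'): step: R->5, L=5; F->plug->F->R->E->L->C->refl->A->L'->B->R'->D->plug->D
Char 5 ('G'): step: R->6, L=5; G->plug->E->R->D->L->E->refl->H->L'->C->R'->H->plug->A
Char 6 ('D'): step: R->7, L=5; D->plug->D->R->C->L->H->refl->E->L'->D->R'->F->plug->F
Char 7 ('G'): step: R->0, L->6 (L advanced); G->plug->E->R->C->L->D->refl->B->L'->D->R'->G->plug->E

Answer: GEHDAFE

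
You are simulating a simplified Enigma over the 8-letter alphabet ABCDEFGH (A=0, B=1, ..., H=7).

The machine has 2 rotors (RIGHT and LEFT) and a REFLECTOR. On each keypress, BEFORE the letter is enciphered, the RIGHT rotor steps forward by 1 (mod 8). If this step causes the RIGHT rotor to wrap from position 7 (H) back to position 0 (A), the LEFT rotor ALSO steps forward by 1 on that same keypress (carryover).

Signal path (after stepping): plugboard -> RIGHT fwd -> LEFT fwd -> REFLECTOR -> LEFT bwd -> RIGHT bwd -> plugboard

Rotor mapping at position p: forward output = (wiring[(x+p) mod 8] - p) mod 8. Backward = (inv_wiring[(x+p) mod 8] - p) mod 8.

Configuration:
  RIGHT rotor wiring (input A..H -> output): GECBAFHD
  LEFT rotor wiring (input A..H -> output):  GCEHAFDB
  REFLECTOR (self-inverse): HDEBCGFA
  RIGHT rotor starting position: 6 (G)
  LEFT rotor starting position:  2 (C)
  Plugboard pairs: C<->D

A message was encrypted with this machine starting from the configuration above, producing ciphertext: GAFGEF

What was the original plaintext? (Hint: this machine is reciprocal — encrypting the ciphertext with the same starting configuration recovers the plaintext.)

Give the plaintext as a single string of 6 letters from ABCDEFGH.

Answer: HHAFDE

Derivation:
Char 1 ('G'): step: R->7, L=2; G->plug->G->R->G->L->E->refl->C->L'->A->R'->H->plug->H
Char 2 ('A'): step: R->0, L->3 (L advanced); A->plug->A->R->G->L->H->refl->A->L'->D->R'->H->plug->H
Char 3 ('F'): step: R->1, L=3; F->plug->F->R->G->L->H->refl->A->L'->D->R'->A->plug->A
Char 4 ('G'): step: R->2, L=3; G->plug->G->R->E->L->G->refl->F->L'->B->R'->F->plug->F
Char 5 ('E'): step: R->3, L=3; E->plug->E->R->A->L->E->refl->C->L'->C->R'->C->plug->D
Char 6 ('F'): step: R->4, L=3; F->plug->F->R->A->L->E->refl->C->L'->C->R'->E->plug->E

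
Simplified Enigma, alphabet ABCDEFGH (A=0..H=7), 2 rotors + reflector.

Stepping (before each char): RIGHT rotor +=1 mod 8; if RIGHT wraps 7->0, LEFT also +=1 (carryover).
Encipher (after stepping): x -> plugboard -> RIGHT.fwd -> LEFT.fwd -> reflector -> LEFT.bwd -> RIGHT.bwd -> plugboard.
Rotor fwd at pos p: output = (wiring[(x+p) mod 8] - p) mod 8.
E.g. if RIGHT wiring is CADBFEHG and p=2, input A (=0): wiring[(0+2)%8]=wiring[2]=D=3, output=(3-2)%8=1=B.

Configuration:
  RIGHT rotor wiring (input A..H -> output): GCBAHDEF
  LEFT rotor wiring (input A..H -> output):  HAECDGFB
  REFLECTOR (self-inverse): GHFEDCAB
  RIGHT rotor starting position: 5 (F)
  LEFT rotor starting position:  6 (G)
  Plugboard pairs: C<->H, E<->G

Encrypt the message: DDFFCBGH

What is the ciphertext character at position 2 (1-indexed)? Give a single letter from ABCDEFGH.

Char 1 ('D'): step: R->6, L=6; D->plug->D->R->E->L->G->refl->A->L'->H->R'->B->plug->B
Char 2 ('D'): step: R->7, L=6; D->plug->D->R->C->L->B->refl->H->L'->A->R'->F->plug->F

F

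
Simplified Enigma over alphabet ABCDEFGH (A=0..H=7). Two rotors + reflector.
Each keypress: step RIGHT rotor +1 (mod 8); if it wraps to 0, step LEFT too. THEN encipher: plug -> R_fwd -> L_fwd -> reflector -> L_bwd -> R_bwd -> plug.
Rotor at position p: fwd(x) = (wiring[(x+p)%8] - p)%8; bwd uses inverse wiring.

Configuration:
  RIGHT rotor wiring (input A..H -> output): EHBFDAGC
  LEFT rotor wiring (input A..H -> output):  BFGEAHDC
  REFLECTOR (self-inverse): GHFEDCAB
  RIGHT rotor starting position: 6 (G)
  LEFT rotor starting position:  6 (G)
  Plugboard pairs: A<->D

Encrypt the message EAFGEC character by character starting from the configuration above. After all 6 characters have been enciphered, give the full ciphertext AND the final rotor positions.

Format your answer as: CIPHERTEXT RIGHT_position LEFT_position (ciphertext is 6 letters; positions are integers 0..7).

Char 1 ('E'): step: R->7, L=6; E->plug->E->R->G->L->C->refl->F->L'->A->R'->C->plug->C
Char 2 ('A'): step: R->0, L->7 (L advanced); A->plug->D->R->F->L->B->refl->H->L'->D->R'->E->plug->E
Char 3 ('F'): step: R->1, L=7; F->plug->F->R->F->L->B->refl->H->L'->D->R'->H->plug->H
Char 4 ('G'): step: R->2, L=7; G->plug->G->R->C->L->G->refl->A->L'->G->R'->D->plug->A
Char 5 ('E'): step: R->3, L=7; E->plug->E->R->H->L->E->refl->D->L'->A->R'->B->plug->B
Char 6 ('C'): step: R->4, L=7; C->plug->C->R->C->L->G->refl->A->L'->G->R'->D->plug->A
Final: ciphertext=CEHABA, RIGHT=4, LEFT=7

Answer: CEHABA 4 7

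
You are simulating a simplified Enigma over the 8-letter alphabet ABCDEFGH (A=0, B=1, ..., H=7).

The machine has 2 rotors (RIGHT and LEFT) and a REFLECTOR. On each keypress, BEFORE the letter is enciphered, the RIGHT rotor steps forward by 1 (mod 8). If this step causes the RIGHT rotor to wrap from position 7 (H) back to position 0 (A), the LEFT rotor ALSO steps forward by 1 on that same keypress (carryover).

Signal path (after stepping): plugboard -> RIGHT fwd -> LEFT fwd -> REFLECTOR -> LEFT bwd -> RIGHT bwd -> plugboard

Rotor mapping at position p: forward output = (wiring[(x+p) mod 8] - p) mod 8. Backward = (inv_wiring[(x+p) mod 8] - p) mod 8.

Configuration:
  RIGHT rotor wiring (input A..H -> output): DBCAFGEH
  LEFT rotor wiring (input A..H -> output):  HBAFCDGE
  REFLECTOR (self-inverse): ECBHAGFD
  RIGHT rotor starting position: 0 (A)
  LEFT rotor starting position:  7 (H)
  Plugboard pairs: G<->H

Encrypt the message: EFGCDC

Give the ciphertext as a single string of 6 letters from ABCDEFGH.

Char 1 ('E'): step: R->1, L=7; E->plug->E->R->F->L->D->refl->H->L'->H->R'->C->plug->C
Char 2 ('F'): step: R->2, L=7; F->plug->F->R->F->L->D->refl->H->L'->H->R'->H->plug->G
Char 3 ('G'): step: R->3, L=7; G->plug->H->R->H->L->H->refl->D->L'->F->R'->A->plug->A
Char 4 ('C'): step: R->4, L=7; C->plug->C->R->A->L->F->refl->G->L'->E->R'->H->plug->G
Char 5 ('D'): step: R->5, L=7; D->plug->D->R->G->L->E->refl->A->L'->B->R'->A->plug->A
Char 6 ('C'): step: R->6, L=7; C->plug->C->R->F->L->D->refl->H->L'->H->R'->G->plug->H

Answer: CGAGAH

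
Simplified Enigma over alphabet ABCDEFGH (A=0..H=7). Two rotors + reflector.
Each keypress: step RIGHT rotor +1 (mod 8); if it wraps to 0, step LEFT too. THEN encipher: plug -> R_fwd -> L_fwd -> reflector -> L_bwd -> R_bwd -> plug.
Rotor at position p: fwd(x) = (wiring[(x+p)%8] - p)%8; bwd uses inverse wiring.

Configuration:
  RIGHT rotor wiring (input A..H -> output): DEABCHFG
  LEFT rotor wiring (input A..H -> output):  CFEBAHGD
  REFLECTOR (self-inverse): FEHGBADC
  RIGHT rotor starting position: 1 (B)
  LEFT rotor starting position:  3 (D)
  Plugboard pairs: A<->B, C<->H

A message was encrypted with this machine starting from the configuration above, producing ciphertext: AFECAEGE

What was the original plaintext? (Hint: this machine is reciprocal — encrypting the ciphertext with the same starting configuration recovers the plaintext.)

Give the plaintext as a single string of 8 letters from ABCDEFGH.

Char 1 ('A'): step: R->2, L=3; A->plug->B->R->H->L->B->refl->E->L'->C->R'->H->plug->C
Char 2 ('F'): step: R->3, L=3; F->plug->F->R->A->L->G->refl->D->L'->D->R'->E->plug->E
Char 3 ('E'): step: R->4, L=3; E->plug->E->R->H->L->B->refl->E->L'->C->R'->D->plug->D
Char 4 ('C'): step: R->5, L=3; C->plug->H->R->F->L->H->refl->C->L'->G->R'->D->plug->D
Char 5 ('A'): step: R->6, L=3; A->plug->B->R->A->L->G->refl->D->L'->D->R'->F->plug->F
Char 6 ('E'): step: R->7, L=3; E->plug->E->R->C->L->E->refl->B->L'->H->R'->A->plug->B
Char 7 ('G'): step: R->0, L->4 (L advanced); G->plug->G->R->F->L->B->refl->E->L'->A->R'->C->plug->H
Char 8 ('E'): step: R->1, L=4; E->plug->E->R->G->L->A->refl->F->L'->H->R'->B->plug->A

Answer: CEDDFBHA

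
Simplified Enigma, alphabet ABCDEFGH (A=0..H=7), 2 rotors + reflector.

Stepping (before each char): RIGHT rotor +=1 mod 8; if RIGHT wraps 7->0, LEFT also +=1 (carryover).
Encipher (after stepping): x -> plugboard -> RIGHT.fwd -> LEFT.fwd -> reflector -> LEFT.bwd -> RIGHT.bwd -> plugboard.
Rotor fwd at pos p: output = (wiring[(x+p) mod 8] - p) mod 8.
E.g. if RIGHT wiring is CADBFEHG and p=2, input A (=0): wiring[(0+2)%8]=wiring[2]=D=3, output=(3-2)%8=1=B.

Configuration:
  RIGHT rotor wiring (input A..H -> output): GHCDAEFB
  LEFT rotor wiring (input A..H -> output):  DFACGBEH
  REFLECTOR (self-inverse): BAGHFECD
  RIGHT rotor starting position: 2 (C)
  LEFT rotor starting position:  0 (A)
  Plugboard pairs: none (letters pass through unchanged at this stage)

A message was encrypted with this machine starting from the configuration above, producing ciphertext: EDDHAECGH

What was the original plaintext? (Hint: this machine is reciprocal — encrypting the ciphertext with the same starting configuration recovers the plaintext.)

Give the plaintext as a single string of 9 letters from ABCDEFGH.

Answer: CEGDGDFDE

Derivation:
Char 1 ('E'): step: R->3, L=0; E->plug->E->R->G->L->E->refl->F->L'->B->R'->C->plug->C
Char 2 ('D'): step: R->4, L=0; D->plug->D->R->F->L->B->refl->A->L'->C->R'->E->plug->E
Char 3 ('D'): step: R->5, L=0; D->plug->D->R->B->L->F->refl->E->L'->G->R'->G->plug->G
Char 4 ('H'): step: R->6, L=0; H->plug->H->R->G->L->E->refl->F->L'->B->R'->D->plug->D
Char 5 ('A'): step: R->7, L=0; A->plug->A->R->C->L->A->refl->B->L'->F->R'->G->plug->G
Char 6 ('E'): step: R->0, L->1 (L advanced); E->plug->E->R->A->L->E->refl->F->L'->D->R'->D->plug->D
Char 7 ('C'): step: R->1, L=1; C->plug->C->R->C->L->B->refl->A->L'->E->R'->F->plug->F
Char 8 ('G'): step: R->2, L=1; G->plug->G->R->E->L->A->refl->B->L'->C->R'->D->plug->D
Char 9 ('H'): step: R->3, L=1; H->plug->H->R->H->L->C->refl->G->L'->G->R'->E->plug->E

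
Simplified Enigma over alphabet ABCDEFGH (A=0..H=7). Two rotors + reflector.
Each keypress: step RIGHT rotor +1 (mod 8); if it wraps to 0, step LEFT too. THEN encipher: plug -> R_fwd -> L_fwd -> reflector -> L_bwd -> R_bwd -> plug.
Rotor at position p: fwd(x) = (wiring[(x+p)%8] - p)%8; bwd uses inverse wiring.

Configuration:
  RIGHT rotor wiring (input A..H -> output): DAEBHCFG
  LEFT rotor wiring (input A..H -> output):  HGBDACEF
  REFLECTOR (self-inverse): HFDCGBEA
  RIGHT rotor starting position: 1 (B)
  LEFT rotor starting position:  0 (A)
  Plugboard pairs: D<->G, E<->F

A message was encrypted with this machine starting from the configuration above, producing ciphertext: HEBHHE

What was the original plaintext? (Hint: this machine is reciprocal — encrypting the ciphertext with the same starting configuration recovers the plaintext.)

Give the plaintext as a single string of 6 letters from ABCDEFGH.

Answer: DBCEBB

Derivation:
Char 1 ('H'): step: R->2, L=0; H->plug->H->R->G->L->E->refl->G->L'->B->R'->G->plug->D
Char 2 ('E'): step: R->3, L=0; E->plug->F->R->A->L->H->refl->A->L'->E->R'->B->plug->B
Char 3 ('B'): step: R->4, L=0; B->plug->B->R->G->L->E->refl->G->L'->B->R'->C->plug->C
Char 4 ('H'): step: R->5, L=0; H->plug->H->R->C->L->B->refl->F->L'->H->R'->F->plug->E
Char 5 ('H'): step: R->6, L=0; H->plug->H->R->E->L->A->refl->H->L'->A->R'->B->plug->B
Char 6 ('E'): step: R->7, L=0; E->plug->F->R->A->L->H->refl->A->L'->E->R'->B->plug->B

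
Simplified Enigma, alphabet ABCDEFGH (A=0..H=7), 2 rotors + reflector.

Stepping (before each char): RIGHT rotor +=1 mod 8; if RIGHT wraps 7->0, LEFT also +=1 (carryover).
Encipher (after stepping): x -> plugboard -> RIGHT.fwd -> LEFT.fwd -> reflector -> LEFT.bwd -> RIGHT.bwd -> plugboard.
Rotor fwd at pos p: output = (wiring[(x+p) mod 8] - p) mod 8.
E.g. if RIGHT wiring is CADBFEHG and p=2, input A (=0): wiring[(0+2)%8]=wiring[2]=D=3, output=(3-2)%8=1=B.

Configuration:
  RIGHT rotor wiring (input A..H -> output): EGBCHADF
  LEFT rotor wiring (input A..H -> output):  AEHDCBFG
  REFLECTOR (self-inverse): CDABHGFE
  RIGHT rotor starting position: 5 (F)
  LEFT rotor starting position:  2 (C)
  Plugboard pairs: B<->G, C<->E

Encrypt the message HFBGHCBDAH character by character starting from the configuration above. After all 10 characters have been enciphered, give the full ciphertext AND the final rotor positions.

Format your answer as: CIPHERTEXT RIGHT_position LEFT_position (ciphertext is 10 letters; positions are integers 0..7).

Char 1 ('H'): step: R->6, L=2; H->plug->H->R->C->L->A->refl->C->L'->H->R'->B->plug->G
Char 2 ('F'): step: R->7, L=2; F->plug->F->R->A->L->F->refl->G->L'->G->R'->A->plug->A
Char 3 ('B'): step: R->0, L->3 (L advanced); B->plug->G->R->D->L->C->refl->A->L'->A->R'->F->plug->F
Char 4 ('G'): step: R->1, L=3; G->plug->B->R->A->L->A->refl->C->L'->D->R'->H->plug->H
Char 5 ('H'): step: R->2, L=3; H->plug->H->R->E->L->D->refl->B->L'->G->R'->D->plug->D
Char 6 ('C'): step: R->3, L=3; C->plug->E->R->C->L->G->refl->F->L'->F->R'->C->plug->E
Char 7 ('B'): step: R->4, L=3; B->plug->G->R->F->L->F->refl->G->L'->C->R'->F->plug->F
Char 8 ('D'): step: R->5, L=3; D->plug->D->R->H->L->E->refl->H->L'->B->R'->E->plug->C
Char 9 ('A'): step: R->6, L=3; A->plug->A->R->F->L->F->refl->G->L'->C->R'->H->plug->H
Char 10 ('H'): step: R->7, L=3; H->plug->H->R->E->L->D->refl->B->L'->G->R'->A->plug->A
Final: ciphertext=GAFHDEFCHA, RIGHT=7, LEFT=3

Answer: GAFHDEFCHA 7 3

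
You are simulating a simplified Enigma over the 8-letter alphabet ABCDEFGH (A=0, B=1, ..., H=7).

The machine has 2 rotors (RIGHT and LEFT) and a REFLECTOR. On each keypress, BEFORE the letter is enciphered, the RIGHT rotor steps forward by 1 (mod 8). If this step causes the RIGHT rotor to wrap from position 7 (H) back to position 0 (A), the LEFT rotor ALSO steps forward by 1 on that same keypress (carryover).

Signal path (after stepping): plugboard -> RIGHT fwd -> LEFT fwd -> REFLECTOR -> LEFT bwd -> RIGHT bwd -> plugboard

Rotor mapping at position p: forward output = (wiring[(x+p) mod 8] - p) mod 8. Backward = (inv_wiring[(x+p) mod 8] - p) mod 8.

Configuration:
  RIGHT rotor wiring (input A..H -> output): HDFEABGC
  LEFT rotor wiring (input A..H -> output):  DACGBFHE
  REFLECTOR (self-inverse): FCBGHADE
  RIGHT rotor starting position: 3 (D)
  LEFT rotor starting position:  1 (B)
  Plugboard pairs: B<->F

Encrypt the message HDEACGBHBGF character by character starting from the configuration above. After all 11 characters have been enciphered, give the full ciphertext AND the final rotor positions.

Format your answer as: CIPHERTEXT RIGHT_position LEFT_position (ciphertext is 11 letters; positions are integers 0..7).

Char 1 ('H'): step: R->4, L=1; H->plug->H->R->A->L->H->refl->E->L'->E->R'->A->plug->A
Char 2 ('D'): step: R->5, L=1; D->plug->D->R->C->L->F->refl->A->L'->D->R'->H->plug->H
Char 3 ('E'): step: R->6, L=1; E->plug->E->R->H->L->C->refl->B->L'->B->R'->C->plug->C
Char 4 ('A'): step: R->7, L=1; A->plug->A->R->D->L->A->refl->F->L'->C->R'->G->plug->G
Char 5 ('C'): step: R->0, L->2 (L advanced); C->plug->C->R->F->L->C->refl->B->L'->G->R'->G->plug->G
Char 6 ('G'): step: R->1, L=2; G->plug->G->R->B->L->E->refl->H->L'->C->R'->A->plug->A
Char 7 ('B'): step: R->2, L=2; B->plug->F->R->A->L->A->refl->F->L'->E->R'->E->plug->E
Char 8 ('H'): step: R->3, L=2; H->plug->H->R->C->L->H->refl->E->L'->B->R'->A->plug->A
Char 9 ('B'): step: R->4, L=2; B->plug->F->R->H->L->G->refl->D->L'->D->R'->E->plug->E
Char 10 ('G'): step: R->5, L=2; G->plug->G->R->H->L->G->refl->D->L'->D->R'->H->plug->H
Char 11 ('F'): step: R->6, L=2; F->plug->B->R->E->L->F->refl->A->L'->A->R'->A->plug->A
Final: ciphertext=AHCGGAEAEHA, RIGHT=6, LEFT=2

Answer: AHCGGAEAEHA 6 2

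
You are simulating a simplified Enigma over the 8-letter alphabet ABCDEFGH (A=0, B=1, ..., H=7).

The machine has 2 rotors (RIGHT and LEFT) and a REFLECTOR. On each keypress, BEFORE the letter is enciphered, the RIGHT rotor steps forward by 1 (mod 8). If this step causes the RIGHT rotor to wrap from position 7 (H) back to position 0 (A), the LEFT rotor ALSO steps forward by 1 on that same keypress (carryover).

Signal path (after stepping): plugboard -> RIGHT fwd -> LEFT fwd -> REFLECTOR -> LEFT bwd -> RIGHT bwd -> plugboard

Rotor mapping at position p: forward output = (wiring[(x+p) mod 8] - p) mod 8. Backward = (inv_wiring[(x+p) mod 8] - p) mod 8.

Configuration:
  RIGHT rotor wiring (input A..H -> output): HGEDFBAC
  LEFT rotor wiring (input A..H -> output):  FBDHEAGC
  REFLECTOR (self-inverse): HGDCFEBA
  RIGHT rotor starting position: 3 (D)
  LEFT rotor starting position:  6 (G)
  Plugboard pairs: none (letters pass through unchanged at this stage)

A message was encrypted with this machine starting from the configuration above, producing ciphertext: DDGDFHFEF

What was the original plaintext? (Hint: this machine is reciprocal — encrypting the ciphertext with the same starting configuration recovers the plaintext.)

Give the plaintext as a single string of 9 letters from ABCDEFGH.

Answer: BHHFBGAFG

Derivation:
Char 1 ('D'): step: R->4, L=6; D->plug->D->R->G->L->G->refl->B->L'->F->R'->B->plug->B
Char 2 ('D'): step: R->5, L=6; D->plug->D->R->C->L->H->refl->A->L'->A->R'->H->plug->H
Char 3 ('G'): step: R->6, L=6; G->plug->G->R->H->L->C->refl->D->L'->D->R'->H->plug->H
Char 4 ('D'): step: R->7, L=6; D->plug->D->R->F->L->B->refl->G->L'->G->R'->F->plug->F
Char 5 ('F'): step: R->0, L->7 (L advanced); F->plug->F->R->B->L->G->refl->B->L'->G->R'->B->plug->B
Char 6 ('H'): step: R->1, L=7; H->plug->H->R->G->L->B->refl->G->L'->B->R'->G->plug->G
Char 7 ('F'): step: R->2, L=7; F->plug->F->R->A->L->D->refl->C->L'->C->R'->A->plug->A
Char 8 ('E'): step: R->3, L=7; E->plug->E->R->H->L->H->refl->A->L'->E->R'->F->plug->F
Char 9 ('F'): step: R->4, L=7; F->plug->F->R->C->L->C->refl->D->L'->A->R'->G->plug->G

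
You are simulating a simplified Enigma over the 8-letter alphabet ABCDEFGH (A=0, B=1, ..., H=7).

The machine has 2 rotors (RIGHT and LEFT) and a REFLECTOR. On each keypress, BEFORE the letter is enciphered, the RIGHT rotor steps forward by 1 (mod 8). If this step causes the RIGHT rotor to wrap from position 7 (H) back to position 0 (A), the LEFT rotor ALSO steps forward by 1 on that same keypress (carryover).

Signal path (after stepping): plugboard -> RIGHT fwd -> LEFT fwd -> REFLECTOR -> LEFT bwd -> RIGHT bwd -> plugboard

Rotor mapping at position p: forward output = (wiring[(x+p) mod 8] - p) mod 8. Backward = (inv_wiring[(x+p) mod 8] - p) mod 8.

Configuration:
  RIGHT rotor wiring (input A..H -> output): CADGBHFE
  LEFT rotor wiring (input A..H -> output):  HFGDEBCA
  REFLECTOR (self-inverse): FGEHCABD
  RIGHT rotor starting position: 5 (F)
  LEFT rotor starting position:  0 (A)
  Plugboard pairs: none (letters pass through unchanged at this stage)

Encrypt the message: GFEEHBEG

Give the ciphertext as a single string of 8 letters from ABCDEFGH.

Answer: FAHGEABH

Derivation:
Char 1 ('G'): step: R->6, L=0; G->plug->G->R->D->L->D->refl->H->L'->A->R'->F->plug->F
Char 2 ('F'): step: R->7, L=0; F->plug->F->R->C->L->G->refl->B->L'->F->R'->A->plug->A
Char 3 ('E'): step: R->0, L->1 (L advanced); E->plug->E->R->B->L->F->refl->A->L'->E->R'->H->plug->H
Char 4 ('E'): step: R->1, L=1; E->plug->E->R->G->L->H->refl->D->L'->D->R'->G->plug->G
Char 5 ('H'): step: R->2, L=1; H->plug->H->R->G->L->H->refl->D->L'->D->R'->E->plug->E
Char 6 ('B'): step: R->3, L=1; B->plug->B->R->G->L->H->refl->D->L'->D->R'->A->plug->A
Char 7 ('E'): step: R->4, L=1; E->plug->E->R->G->L->H->refl->D->L'->D->R'->B->plug->B
Char 8 ('G'): step: R->5, L=1; G->plug->G->R->B->L->F->refl->A->L'->E->R'->H->plug->H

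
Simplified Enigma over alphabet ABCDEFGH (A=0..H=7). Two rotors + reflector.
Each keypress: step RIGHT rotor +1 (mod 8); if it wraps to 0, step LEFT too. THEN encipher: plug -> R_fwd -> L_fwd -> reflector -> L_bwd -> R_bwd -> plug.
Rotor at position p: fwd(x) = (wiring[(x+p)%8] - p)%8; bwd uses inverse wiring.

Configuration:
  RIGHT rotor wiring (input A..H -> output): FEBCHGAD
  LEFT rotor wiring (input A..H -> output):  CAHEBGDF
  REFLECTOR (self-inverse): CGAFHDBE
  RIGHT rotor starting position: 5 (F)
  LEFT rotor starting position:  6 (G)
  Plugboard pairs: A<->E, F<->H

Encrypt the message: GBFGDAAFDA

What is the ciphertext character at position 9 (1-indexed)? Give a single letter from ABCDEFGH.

Char 1 ('G'): step: R->6, L=6; G->plug->G->R->B->L->H->refl->E->L'->C->R'->A->plug->E
Char 2 ('B'): step: R->7, L=6; B->plug->B->R->G->L->D->refl->F->L'->A->R'->F->plug->H
Char 3 ('F'): step: R->0, L->7 (L advanced); F->plug->H->R->D->L->A->refl->C->L'->F->R'->A->plug->E
Char 4 ('G'): step: R->1, L=7; G->plug->G->R->C->L->B->refl->G->L'->A->R'->B->plug->B
Char 5 ('D'): step: R->2, L=7; D->plug->D->R->E->L->F->refl->D->L'->B->R'->F->plug->H
Char 6 ('A'): step: R->3, L=7; A->plug->E->R->A->L->G->refl->B->L'->C->R'->F->plug->H
Char 7 ('A'): step: R->4, L=7; A->plug->E->R->B->L->D->refl->F->L'->E->R'->C->plug->C
Char 8 ('F'): step: R->5, L=7; F->plug->H->R->C->L->B->refl->G->L'->A->R'->D->plug->D
Char 9 ('D'): step: R->6, L=7; D->plug->D->R->G->L->H->refl->E->L'->H->R'->C->plug->C

C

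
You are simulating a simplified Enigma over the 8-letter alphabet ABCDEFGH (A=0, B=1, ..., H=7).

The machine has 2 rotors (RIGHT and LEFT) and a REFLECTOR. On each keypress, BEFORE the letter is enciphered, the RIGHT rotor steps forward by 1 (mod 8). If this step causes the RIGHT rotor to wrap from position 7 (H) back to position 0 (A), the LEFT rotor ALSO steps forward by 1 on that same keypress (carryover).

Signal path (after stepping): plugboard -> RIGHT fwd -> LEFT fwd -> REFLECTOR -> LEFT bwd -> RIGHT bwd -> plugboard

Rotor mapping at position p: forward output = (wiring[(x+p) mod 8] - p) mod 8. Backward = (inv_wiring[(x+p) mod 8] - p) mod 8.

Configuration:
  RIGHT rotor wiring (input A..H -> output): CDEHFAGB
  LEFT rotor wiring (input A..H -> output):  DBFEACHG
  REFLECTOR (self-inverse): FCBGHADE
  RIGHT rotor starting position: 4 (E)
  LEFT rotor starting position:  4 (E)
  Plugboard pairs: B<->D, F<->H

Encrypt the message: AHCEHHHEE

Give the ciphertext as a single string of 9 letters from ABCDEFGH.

Char 1 ('A'): step: R->5, L=4; A->plug->A->R->D->L->C->refl->B->L'->G->R'->E->plug->E
Char 2 ('H'): step: R->6, L=4; H->plug->F->R->B->L->G->refl->D->L'->C->R'->H->plug->F
Char 3 ('C'): step: R->7, L=4; C->plug->C->R->E->L->H->refl->E->L'->A->R'->E->plug->E
Char 4 ('E'): step: R->0, L->5 (L advanced); E->plug->E->R->F->L->A->refl->F->L'->A->R'->F->plug->H
Char 5 ('H'): step: R->1, L=5; H->plug->F->R->F->L->A->refl->F->L'->A->R'->G->plug->G
Char 6 ('H'): step: R->2, L=5; H->plug->F->R->H->L->D->refl->G->L'->D->R'->C->plug->C
Char 7 ('H'): step: R->3, L=5; H->plug->F->R->H->L->D->refl->G->L'->D->R'->D->plug->B
Char 8 ('E'): step: R->4, L=5; E->plug->E->R->G->L->H->refl->E->L'->E->R'->B->plug->D
Char 9 ('E'): step: R->5, L=5; E->plug->E->R->G->L->H->refl->E->L'->E->R'->C->plug->C

Answer: EFEHGCBDC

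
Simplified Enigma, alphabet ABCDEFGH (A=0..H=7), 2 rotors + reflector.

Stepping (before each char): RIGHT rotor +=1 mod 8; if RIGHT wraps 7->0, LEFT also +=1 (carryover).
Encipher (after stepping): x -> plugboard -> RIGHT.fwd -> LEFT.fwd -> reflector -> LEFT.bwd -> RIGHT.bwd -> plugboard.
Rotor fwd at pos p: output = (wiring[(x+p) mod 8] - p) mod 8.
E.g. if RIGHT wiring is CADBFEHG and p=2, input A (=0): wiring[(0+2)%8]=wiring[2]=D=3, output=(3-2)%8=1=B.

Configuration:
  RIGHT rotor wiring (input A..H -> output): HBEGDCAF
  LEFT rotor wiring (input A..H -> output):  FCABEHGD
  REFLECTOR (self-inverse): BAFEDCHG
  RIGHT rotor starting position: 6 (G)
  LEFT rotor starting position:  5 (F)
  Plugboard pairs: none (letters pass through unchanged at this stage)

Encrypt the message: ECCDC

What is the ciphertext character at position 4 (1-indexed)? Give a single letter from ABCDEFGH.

Char 1 ('E'): step: R->7, L=5; E->plug->E->R->H->L->H->refl->G->L'->C->R'->C->plug->C
Char 2 ('C'): step: R->0, L->6 (L advanced); C->plug->C->R->E->L->C->refl->F->L'->B->R'->B->plug->B
Char 3 ('C'): step: R->1, L=6; C->plug->C->R->F->L->D->refl->E->L'->D->R'->B->plug->B
Char 4 ('D'): step: R->2, L=6; D->plug->D->R->A->L->A->refl->B->L'->H->R'->H->plug->H

H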